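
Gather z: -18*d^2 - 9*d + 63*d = -18*d^2 + 54*d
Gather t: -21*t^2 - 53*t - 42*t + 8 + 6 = -21*t^2 - 95*t + 14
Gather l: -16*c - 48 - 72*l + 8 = -16*c - 72*l - 40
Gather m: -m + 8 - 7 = 1 - m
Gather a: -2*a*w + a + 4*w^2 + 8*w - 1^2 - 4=a*(1 - 2*w) + 4*w^2 + 8*w - 5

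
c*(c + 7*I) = c^2 + 7*I*c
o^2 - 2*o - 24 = (o - 6)*(o + 4)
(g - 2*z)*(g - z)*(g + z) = g^3 - 2*g^2*z - g*z^2 + 2*z^3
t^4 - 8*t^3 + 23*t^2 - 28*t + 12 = (t - 3)*(t - 2)^2*(t - 1)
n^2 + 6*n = n*(n + 6)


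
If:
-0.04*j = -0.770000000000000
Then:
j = 19.25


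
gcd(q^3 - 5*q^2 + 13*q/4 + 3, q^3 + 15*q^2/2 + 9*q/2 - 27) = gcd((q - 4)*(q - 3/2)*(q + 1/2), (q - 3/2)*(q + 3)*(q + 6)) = q - 3/2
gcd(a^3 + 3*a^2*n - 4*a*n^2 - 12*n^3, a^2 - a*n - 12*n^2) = a + 3*n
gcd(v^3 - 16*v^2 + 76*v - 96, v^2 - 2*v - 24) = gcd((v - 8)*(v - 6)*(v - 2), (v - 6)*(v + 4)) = v - 6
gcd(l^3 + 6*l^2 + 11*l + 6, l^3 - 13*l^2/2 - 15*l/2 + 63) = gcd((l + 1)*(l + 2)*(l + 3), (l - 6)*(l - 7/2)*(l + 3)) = l + 3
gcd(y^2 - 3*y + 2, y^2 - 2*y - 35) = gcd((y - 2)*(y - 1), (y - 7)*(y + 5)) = 1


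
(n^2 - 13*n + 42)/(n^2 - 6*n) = (n - 7)/n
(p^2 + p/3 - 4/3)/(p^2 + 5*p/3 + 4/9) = 3*(p - 1)/(3*p + 1)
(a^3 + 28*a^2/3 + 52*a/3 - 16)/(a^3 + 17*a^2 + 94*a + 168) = (a - 2/3)/(a + 7)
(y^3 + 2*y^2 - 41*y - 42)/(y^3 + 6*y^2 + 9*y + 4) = (y^2 + y - 42)/(y^2 + 5*y + 4)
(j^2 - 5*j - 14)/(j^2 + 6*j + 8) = (j - 7)/(j + 4)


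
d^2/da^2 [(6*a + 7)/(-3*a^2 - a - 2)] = 2*(27*(2*a + 1)*(3*a^2 + a + 2) - (6*a + 1)^2*(6*a + 7))/(3*a^2 + a + 2)^3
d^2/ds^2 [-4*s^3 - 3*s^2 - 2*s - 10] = -24*s - 6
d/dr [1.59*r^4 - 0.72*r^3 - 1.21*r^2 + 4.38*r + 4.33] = 6.36*r^3 - 2.16*r^2 - 2.42*r + 4.38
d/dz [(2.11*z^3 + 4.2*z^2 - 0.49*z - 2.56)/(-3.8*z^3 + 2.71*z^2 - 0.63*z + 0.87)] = (-3.5527136788005e-15*z^5 + 21.6781*z^4 - 6.3826*z^3 - 24.995*z^2 + 21.1832*z - 2.0391)/(14.44*z^6 - 20.596*z^5 + 12.1321*z^4 - 10.0266*z^3 + 5.1123*z^2 - 1.0962*z + 0.7569)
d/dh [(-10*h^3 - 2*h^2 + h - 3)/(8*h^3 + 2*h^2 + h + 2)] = (-4*h^4 - 36*h^3 + 8*h^2 + 4*h + 5)/(64*h^6 + 32*h^5 + 20*h^4 + 36*h^3 + 9*h^2 + 4*h + 4)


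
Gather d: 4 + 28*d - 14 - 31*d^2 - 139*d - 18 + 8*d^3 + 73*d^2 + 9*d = 8*d^3 + 42*d^2 - 102*d - 28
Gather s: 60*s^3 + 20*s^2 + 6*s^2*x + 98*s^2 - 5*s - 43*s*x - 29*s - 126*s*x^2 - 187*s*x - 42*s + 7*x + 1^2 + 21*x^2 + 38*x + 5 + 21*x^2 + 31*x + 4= 60*s^3 + s^2*(6*x + 118) + s*(-126*x^2 - 230*x - 76) + 42*x^2 + 76*x + 10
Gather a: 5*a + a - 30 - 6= 6*a - 36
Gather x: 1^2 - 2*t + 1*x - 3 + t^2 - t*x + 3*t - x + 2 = t^2 - t*x + t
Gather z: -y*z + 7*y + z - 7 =7*y + z*(1 - y) - 7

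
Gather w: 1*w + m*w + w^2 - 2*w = w^2 + w*(m - 1)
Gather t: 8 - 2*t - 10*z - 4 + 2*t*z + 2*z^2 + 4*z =t*(2*z - 2) + 2*z^2 - 6*z + 4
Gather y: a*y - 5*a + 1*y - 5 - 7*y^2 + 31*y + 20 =-5*a - 7*y^2 + y*(a + 32) + 15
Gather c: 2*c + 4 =2*c + 4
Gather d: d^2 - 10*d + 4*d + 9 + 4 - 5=d^2 - 6*d + 8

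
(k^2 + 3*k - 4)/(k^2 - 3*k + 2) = (k + 4)/(k - 2)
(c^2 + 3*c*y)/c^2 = (c + 3*y)/c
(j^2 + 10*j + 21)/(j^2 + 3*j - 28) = (j + 3)/(j - 4)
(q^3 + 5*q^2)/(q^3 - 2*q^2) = (q + 5)/(q - 2)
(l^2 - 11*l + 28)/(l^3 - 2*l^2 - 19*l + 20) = (l^2 - 11*l + 28)/(l^3 - 2*l^2 - 19*l + 20)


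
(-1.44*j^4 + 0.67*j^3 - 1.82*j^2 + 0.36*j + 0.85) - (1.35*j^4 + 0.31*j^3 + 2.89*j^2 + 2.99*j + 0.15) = -2.79*j^4 + 0.36*j^3 - 4.71*j^2 - 2.63*j + 0.7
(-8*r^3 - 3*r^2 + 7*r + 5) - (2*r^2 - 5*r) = -8*r^3 - 5*r^2 + 12*r + 5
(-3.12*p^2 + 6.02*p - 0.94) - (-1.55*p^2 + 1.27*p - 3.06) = -1.57*p^2 + 4.75*p + 2.12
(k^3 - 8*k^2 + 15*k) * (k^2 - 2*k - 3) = k^5 - 10*k^4 + 28*k^3 - 6*k^2 - 45*k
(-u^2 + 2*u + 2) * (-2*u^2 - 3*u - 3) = 2*u^4 - u^3 - 7*u^2 - 12*u - 6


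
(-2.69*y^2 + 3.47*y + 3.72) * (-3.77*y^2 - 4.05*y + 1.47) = 10.1413*y^4 - 2.1874*y^3 - 32.0322*y^2 - 9.9651*y + 5.4684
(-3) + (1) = -2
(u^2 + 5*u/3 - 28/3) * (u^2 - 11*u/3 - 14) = u^4 - 2*u^3 - 265*u^2/9 + 98*u/9 + 392/3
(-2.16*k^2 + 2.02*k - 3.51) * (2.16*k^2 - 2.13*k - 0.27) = -4.6656*k^4 + 8.964*k^3 - 11.301*k^2 + 6.9309*k + 0.9477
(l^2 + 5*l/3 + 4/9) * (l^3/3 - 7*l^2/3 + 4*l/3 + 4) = l^5/3 - 16*l^4/9 - 65*l^3/27 + 140*l^2/27 + 196*l/27 + 16/9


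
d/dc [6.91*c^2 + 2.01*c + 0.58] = 13.82*c + 2.01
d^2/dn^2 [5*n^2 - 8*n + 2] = 10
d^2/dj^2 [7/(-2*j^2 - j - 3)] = 14*(4*j^2 + 2*j - (4*j + 1)^2 + 6)/(2*j^2 + j + 3)^3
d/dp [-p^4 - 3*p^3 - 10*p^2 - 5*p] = -4*p^3 - 9*p^2 - 20*p - 5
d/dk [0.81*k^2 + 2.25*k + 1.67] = 1.62*k + 2.25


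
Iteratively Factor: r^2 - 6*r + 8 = (r - 2)*(r - 4)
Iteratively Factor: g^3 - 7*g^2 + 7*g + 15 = (g - 5)*(g^2 - 2*g - 3) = (g - 5)*(g - 3)*(g + 1)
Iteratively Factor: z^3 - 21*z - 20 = (z + 4)*(z^2 - 4*z - 5) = (z + 1)*(z + 4)*(z - 5)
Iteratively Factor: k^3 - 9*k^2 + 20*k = (k - 4)*(k^2 - 5*k) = (k - 5)*(k - 4)*(k)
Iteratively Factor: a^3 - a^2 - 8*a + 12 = (a - 2)*(a^2 + a - 6) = (a - 2)^2*(a + 3)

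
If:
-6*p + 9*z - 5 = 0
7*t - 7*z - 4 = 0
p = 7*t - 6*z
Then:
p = 41/3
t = 215/21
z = 29/3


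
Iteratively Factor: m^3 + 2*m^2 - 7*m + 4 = (m - 1)*(m^2 + 3*m - 4) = (m - 1)^2*(m + 4)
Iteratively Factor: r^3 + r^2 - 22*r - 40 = (r + 2)*(r^2 - r - 20) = (r + 2)*(r + 4)*(r - 5)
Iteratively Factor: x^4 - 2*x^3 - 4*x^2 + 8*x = (x - 2)*(x^3 - 4*x) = (x - 2)*(x + 2)*(x^2 - 2*x) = (x - 2)^2*(x + 2)*(x)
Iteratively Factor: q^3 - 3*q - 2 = (q - 2)*(q^2 + 2*q + 1) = (q - 2)*(q + 1)*(q + 1)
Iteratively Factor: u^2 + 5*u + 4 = (u + 1)*(u + 4)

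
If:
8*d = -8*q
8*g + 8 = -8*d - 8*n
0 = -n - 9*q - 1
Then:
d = -q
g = 10*q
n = -9*q - 1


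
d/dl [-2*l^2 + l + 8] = 1 - 4*l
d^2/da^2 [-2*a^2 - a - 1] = -4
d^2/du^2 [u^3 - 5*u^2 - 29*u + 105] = 6*u - 10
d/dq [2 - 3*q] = -3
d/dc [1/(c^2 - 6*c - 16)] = 2*(3 - c)/(-c^2 + 6*c + 16)^2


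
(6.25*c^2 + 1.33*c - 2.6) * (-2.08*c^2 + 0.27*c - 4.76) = -13.0*c^4 - 1.0789*c^3 - 23.9829*c^2 - 7.0328*c + 12.376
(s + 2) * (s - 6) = s^2 - 4*s - 12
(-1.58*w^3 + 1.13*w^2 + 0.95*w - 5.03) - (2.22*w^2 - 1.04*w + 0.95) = -1.58*w^3 - 1.09*w^2 + 1.99*w - 5.98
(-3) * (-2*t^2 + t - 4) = 6*t^2 - 3*t + 12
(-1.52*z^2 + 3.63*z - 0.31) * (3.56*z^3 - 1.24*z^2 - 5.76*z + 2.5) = -5.4112*z^5 + 14.8076*z^4 + 3.1504*z^3 - 24.3244*z^2 + 10.8606*z - 0.775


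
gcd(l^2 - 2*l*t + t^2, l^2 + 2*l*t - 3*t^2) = -l + t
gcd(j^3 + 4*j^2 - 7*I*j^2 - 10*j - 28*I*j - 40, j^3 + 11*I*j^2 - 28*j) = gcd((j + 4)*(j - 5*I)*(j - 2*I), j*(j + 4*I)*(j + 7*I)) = 1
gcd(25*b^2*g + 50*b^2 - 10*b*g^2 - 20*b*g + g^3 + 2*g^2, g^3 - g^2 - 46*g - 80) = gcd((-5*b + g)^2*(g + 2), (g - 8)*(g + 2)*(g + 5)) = g + 2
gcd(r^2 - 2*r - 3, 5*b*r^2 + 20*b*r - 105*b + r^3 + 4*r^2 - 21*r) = r - 3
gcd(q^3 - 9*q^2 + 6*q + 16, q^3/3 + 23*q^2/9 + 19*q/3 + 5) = 1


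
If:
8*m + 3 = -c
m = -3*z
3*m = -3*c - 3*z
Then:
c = 3/11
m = -9/22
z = 3/22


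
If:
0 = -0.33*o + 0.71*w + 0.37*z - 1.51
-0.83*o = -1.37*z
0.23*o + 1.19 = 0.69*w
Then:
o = 2.18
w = 2.45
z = 1.32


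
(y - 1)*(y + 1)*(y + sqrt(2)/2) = y^3 + sqrt(2)*y^2/2 - y - sqrt(2)/2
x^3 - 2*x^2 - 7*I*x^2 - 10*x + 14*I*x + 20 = (x - 2)*(x - 5*I)*(x - 2*I)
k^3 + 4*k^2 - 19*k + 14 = (k - 2)*(k - 1)*(k + 7)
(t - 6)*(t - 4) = t^2 - 10*t + 24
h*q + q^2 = q*(h + q)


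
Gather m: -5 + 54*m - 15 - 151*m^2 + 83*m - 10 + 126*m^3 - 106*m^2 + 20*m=126*m^3 - 257*m^2 + 157*m - 30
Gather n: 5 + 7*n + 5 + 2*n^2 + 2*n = 2*n^2 + 9*n + 10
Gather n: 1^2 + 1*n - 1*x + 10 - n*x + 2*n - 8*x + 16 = n*(3 - x) - 9*x + 27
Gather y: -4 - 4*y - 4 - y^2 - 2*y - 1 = -y^2 - 6*y - 9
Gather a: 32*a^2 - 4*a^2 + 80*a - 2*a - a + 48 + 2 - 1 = 28*a^2 + 77*a + 49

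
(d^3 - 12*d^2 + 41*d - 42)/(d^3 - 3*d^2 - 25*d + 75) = (d^2 - 9*d + 14)/(d^2 - 25)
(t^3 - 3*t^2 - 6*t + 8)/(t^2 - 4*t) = t + 1 - 2/t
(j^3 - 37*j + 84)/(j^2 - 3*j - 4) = (j^2 + 4*j - 21)/(j + 1)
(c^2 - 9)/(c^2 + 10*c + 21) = (c - 3)/(c + 7)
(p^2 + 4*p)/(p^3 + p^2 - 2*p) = (p + 4)/(p^2 + p - 2)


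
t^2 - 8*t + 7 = (t - 7)*(t - 1)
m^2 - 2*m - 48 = (m - 8)*(m + 6)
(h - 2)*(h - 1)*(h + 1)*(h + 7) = h^4 + 5*h^3 - 15*h^2 - 5*h + 14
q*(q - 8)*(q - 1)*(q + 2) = q^4 - 7*q^3 - 10*q^2 + 16*q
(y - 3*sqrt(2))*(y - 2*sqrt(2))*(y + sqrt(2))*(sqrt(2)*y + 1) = sqrt(2)*y^4 - 7*y^3 - 2*sqrt(2)*y^2 + 26*y + 12*sqrt(2)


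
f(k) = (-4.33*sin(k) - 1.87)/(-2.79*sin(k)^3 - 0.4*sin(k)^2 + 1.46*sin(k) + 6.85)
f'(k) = (-4.33*sin(k) - 1.87)*(8.37*sin(k)^2*cos(k) + 0.8*sin(k)*cos(k) - 1.46*cos(k))/(-2.79*sin(k)^3 - 0.4*sin(k)^2 + 1.46*sin(k) + 6.85)^2 - 4.33*cos(k)/(-2.79*sin(k)^3 - 0.4*sin(k)^2 + 1.46*sin(k) + 6.85)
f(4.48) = 0.31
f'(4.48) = 0.08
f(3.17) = -0.26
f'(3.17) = 0.58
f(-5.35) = -0.85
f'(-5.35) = -0.77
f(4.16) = 0.26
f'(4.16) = 0.25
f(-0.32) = -0.08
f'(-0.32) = -0.63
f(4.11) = 0.24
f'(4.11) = 0.28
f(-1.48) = 0.31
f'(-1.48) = -0.03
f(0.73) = -0.70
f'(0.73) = -0.69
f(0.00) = -0.27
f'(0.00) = -0.57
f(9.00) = -0.51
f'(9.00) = 0.57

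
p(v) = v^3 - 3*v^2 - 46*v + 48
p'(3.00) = -37.00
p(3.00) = -90.00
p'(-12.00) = 458.00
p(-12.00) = -1560.00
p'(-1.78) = -25.81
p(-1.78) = 114.74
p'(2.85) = -38.73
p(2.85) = -84.32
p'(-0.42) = -42.95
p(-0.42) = 66.72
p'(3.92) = -23.42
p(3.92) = -118.18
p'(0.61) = -48.54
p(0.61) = 19.05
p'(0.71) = -48.75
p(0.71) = 14.19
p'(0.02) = -46.12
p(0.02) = 47.08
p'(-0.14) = -45.10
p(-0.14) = 54.38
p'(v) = 3*v^2 - 6*v - 46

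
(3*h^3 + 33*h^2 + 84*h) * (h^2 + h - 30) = 3*h^5 + 36*h^4 + 27*h^3 - 906*h^2 - 2520*h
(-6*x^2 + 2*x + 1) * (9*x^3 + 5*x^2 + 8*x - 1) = -54*x^5 - 12*x^4 - 29*x^3 + 27*x^2 + 6*x - 1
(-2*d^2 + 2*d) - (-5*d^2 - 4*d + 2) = 3*d^2 + 6*d - 2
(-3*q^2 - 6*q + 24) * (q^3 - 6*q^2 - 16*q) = -3*q^5 + 12*q^4 + 108*q^3 - 48*q^2 - 384*q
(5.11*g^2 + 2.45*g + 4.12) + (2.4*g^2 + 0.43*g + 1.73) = 7.51*g^2 + 2.88*g + 5.85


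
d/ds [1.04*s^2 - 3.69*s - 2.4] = 2.08*s - 3.69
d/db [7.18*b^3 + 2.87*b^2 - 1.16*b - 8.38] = 21.54*b^2 + 5.74*b - 1.16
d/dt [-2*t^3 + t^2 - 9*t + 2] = -6*t^2 + 2*t - 9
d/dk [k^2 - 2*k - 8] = 2*k - 2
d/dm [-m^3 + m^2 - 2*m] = -3*m^2 + 2*m - 2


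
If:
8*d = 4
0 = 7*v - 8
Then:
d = 1/2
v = 8/7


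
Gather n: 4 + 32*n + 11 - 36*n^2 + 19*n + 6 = -36*n^2 + 51*n + 21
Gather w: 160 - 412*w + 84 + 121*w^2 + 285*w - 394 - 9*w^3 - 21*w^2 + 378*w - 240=-9*w^3 + 100*w^2 + 251*w - 390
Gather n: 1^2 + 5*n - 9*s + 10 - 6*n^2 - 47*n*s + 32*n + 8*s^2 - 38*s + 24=-6*n^2 + n*(37 - 47*s) + 8*s^2 - 47*s + 35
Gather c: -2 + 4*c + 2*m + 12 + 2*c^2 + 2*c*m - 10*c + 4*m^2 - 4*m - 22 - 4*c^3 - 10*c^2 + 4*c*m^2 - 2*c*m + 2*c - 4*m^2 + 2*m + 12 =-4*c^3 - 8*c^2 + c*(4*m^2 - 4)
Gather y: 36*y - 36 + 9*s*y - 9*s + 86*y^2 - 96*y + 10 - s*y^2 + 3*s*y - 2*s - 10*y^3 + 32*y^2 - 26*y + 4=-11*s - 10*y^3 + y^2*(118 - s) + y*(12*s - 86) - 22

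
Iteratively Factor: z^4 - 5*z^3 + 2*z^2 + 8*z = (z + 1)*(z^3 - 6*z^2 + 8*z) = (z - 2)*(z + 1)*(z^2 - 4*z) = (z - 4)*(z - 2)*(z + 1)*(z)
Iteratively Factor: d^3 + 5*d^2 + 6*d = (d)*(d^2 + 5*d + 6) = d*(d + 2)*(d + 3)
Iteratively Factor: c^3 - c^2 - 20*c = (c - 5)*(c^2 + 4*c) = c*(c - 5)*(c + 4)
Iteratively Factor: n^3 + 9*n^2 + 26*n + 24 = (n + 4)*(n^2 + 5*n + 6) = (n + 3)*(n + 4)*(n + 2)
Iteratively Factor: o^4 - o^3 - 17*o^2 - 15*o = (o - 5)*(o^3 + 4*o^2 + 3*o) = (o - 5)*(o + 3)*(o^2 + o) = (o - 5)*(o + 1)*(o + 3)*(o)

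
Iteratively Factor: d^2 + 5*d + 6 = (d + 2)*(d + 3)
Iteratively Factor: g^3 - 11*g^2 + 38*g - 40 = (g - 5)*(g^2 - 6*g + 8) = (g - 5)*(g - 2)*(g - 4)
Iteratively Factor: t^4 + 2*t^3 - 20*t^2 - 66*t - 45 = (t + 3)*(t^3 - t^2 - 17*t - 15) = (t - 5)*(t + 3)*(t^2 + 4*t + 3) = (t - 5)*(t + 1)*(t + 3)*(t + 3)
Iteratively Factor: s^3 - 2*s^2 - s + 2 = (s + 1)*(s^2 - 3*s + 2) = (s - 1)*(s + 1)*(s - 2)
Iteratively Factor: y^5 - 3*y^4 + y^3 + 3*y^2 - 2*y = (y + 1)*(y^4 - 4*y^3 + 5*y^2 - 2*y) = (y - 1)*(y + 1)*(y^3 - 3*y^2 + 2*y) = (y - 2)*(y - 1)*(y + 1)*(y^2 - y) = (y - 2)*(y - 1)^2*(y + 1)*(y)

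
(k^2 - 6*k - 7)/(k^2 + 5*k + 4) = (k - 7)/(k + 4)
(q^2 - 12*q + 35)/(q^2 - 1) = (q^2 - 12*q + 35)/(q^2 - 1)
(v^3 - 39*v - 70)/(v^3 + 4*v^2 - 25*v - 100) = (v^2 - 5*v - 14)/(v^2 - v - 20)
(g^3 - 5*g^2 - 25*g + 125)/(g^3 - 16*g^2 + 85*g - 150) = (g + 5)/(g - 6)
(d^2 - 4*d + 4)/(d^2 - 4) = (d - 2)/(d + 2)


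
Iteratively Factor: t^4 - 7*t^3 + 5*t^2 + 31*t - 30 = (t + 2)*(t^3 - 9*t^2 + 23*t - 15) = (t - 3)*(t + 2)*(t^2 - 6*t + 5) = (t - 5)*(t - 3)*(t + 2)*(t - 1)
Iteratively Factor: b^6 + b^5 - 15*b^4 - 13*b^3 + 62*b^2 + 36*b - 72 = (b + 3)*(b^5 - 2*b^4 - 9*b^3 + 14*b^2 + 20*b - 24) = (b + 2)*(b + 3)*(b^4 - 4*b^3 - b^2 + 16*b - 12) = (b - 1)*(b + 2)*(b + 3)*(b^3 - 3*b^2 - 4*b + 12) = (b - 2)*(b - 1)*(b + 2)*(b + 3)*(b^2 - b - 6) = (b - 3)*(b - 2)*(b - 1)*(b + 2)*(b + 3)*(b + 2)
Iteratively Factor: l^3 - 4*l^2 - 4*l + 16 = (l - 4)*(l^2 - 4) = (l - 4)*(l - 2)*(l + 2)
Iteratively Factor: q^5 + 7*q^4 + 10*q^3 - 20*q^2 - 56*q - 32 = (q + 2)*(q^4 + 5*q^3 - 20*q - 16) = (q + 2)*(q + 4)*(q^3 + q^2 - 4*q - 4) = (q - 2)*(q + 2)*(q + 4)*(q^2 + 3*q + 2) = (q - 2)*(q + 1)*(q + 2)*(q + 4)*(q + 2)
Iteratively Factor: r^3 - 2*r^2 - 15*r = (r)*(r^2 - 2*r - 15) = r*(r - 5)*(r + 3)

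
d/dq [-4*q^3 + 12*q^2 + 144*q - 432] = -12*q^2 + 24*q + 144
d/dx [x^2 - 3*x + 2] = 2*x - 3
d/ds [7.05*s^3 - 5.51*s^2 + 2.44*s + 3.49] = 21.15*s^2 - 11.02*s + 2.44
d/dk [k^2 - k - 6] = 2*k - 1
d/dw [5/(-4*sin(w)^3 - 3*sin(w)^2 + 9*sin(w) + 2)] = 15*(4*sin(w)^2 + 2*sin(w) - 3)*cos(w)/(4*sin(w)^3 + 3*sin(w)^2 - 9*sin(w) - 2)^2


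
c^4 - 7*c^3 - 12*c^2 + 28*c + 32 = (c - 8)*(c - 2)*(c + 1)*(c + 2)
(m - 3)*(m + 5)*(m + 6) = m^3 + 8*m^2 - 3*m - 90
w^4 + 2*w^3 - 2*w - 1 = (w - 1)*(w + 1)^3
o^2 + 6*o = o*(o + 6)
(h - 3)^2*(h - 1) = h^3 - 7*h^2 + 15*h - 9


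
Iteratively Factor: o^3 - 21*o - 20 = (o - 5)*(o^2 + 5*o + 4) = (o - 5)*(o + 1)*(o + 4)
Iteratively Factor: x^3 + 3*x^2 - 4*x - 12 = (x + 2)*(x^2 + x - 6) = (x - 2)*(x + 2)*(x + 3)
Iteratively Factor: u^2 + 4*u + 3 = (u + 3)*(u + 1)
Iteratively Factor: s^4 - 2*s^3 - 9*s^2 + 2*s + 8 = (s + 2)*(s^3 - 4*s^2 - s + 4) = (s + 1)*(s + 2)*(s^2 - 5*s + 4) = (s - 1)*(s + 1)*(s + 2)*(s - 4)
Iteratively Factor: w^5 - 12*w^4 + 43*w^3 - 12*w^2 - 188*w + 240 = (w - 4)*(w^4 - 8*w^3 + 11*w^2 + 32*w - 60) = (w - 4)*(w + 2)*(w^3 - 10*w^2 + 31*w - 30) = (w - 4)*(w - 2)*(w + 2)*(w^2 - 8*w + 15) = (w - 5)*(w - 4)*(w - 2)*(w + 2)*(w - 3)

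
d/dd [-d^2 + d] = 1 - 2*d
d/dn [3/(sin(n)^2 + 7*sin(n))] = -3*(2*sin(n) + 7)*cos(n)/((sin(n) + 7)^2*sin(n)^2)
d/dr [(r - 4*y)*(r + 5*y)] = 2*r + y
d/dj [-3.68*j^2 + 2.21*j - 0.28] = 2.21 - 7.36*j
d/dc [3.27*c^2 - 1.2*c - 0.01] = 6.54*c - 1.2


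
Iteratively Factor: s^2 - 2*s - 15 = (s - 5)*(s + 3)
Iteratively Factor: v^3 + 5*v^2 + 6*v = (v)*(v^2 + 5*v + 6) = v*(v + 3)*(v + 2)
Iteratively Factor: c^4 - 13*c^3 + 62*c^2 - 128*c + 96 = (c - 4)*(c^3 - 9*c^2 + 26*c - 24) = (c - 4)*(c - 2)*(c^2 - 7*c + 12) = (c - 4)^2*(c - 2)*(c - 3)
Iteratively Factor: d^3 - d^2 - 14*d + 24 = (d - 3)*(d^2 + 2*d - 8) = (d - 3)*(d - 2)*(d + 4)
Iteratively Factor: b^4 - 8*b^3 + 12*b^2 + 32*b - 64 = (b + 2)*(b^3 - 10*b^2 + 32*b - 32) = (b - 2)*(b + 2)*(b^2 - 8*b + 16) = (b - 4)*(b - 2)*(b + 2)*(b - 4)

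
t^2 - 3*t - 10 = (t - 5)*(t + 2)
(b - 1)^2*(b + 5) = b^3 + 3*b^2 - 9*b + 5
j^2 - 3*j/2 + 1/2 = (j - 1)*(j - 1/2)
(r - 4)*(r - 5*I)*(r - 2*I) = r^3 - 4*r^2 - 7*I*r^2 - 10*r + 28*I*r + 40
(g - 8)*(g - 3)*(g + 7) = g^3 - 4*g^2 - 53*g + 168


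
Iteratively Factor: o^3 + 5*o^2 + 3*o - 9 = (o + 3)*(o^2 + 2*o - 3) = (o - 1)*(o + 3)*(o + 3)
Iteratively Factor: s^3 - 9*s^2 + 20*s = (s - 5)*(s^2 - 4*s) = s*(s - 5)*(s - 4)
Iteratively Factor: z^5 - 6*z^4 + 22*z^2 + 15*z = (z - 3)*(z^4 - 3*z^3 - 9*z^2 - 5*z) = (z - 3)*(z + 1)*(z^3 - 4*z^2 - 5*z) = z*(z - 3)*(z + 1)*(z^2 - 4*z - 5) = z*(z - 5)*(z - 3)*(z + 1)*(z + 1)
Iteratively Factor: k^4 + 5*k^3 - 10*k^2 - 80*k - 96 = (k - 4)*(k^3 + 9*k^2 + 26*k + 24) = (k - 4)*(k + 3)*(k^2 + 6*k + 8) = (k - 4)*(k + 3)*(k + 4)*(k + 2)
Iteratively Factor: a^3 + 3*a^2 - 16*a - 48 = (a + 3)*(a^2 - 16) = (a - 4)*(a + 3)*(a + 4)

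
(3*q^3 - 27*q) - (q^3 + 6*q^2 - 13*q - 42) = 2*q^3 - 6*q^2 - 14*q + 42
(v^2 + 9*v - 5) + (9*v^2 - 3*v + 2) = 10*v^2 + 6*v - 3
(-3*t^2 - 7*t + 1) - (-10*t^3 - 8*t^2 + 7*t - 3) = 10*t^3 + 5*t^2 - 14*t + 4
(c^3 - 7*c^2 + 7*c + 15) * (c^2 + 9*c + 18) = c^5 + 2*c^4 - 38*c^3 - 48*c^2 + 261*c + 270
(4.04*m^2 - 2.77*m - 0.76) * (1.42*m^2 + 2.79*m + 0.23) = 5.7368*m^4 + 7.3382*m^3 - 7.8783*m^2 - 2.7575*m - 0.1748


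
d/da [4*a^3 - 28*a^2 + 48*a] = 12*a^2 - 56*a + 48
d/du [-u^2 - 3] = -2*u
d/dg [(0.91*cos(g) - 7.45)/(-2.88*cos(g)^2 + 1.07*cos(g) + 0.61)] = (-2.6208*cos(g)^2 + 42.912*cos(g) - 8.5266)*sin(g)/(8.2944*cos(g)^4 - 6.1632*cos(g)^3 - 2.3687*cos(g)^2 + 1.3054*cos(g) + 0.3721)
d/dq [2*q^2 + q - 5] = 4*q + 1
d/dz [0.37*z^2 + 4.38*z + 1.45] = 0.74*z + 4.38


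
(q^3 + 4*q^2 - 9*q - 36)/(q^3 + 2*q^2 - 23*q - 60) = (q - 3)/(q - 5)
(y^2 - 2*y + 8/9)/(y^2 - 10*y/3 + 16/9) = (3*y - 4)/(3*y - 8)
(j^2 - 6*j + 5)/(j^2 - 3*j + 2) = (j - 5)/(j - 2)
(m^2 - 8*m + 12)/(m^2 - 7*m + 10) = (m - 6)/(m - 5)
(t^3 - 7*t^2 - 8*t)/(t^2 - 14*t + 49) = t*(t^2 - 7*t - 8)/(t^2 - 14*t + 49)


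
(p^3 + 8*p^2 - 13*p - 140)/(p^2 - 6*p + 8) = (p^2 + 12*p + 35)/(p - 2)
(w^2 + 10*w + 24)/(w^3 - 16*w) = (w + 6)/(w*(w - 4))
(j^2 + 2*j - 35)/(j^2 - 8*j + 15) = (j + 7)/(j - 3)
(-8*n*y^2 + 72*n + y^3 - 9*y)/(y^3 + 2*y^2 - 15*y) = (-8*n*y - 24*n + y^2 + 3*y)/(y*(y + 5))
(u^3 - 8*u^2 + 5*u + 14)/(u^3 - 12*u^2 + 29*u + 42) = (u - 2)/(u - 6)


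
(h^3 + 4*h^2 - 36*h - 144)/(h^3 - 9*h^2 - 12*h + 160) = (h^2 - 36)/(h^2 - 13*h + 40)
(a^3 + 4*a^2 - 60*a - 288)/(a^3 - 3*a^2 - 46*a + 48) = (a + 6)/(a - 1)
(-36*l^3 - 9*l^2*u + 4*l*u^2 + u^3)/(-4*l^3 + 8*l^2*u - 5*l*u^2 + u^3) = (36*l^3 + 9*l^2*u - 4*l*u^2 - u^3)/(4*l^3 - 8*l^2*u + 5*l*u^2 - u^3)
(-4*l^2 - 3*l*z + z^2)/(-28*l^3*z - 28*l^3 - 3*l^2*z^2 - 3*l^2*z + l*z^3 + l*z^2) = (4*l^2 + 3*l*z - z^2)/(l*(28*l^2*z + 28*l^2 + 3*l*z^2 + 3*l*z - z^3 - z^2))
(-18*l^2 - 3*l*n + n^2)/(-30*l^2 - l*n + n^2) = (3*l + n)/(5*l + n)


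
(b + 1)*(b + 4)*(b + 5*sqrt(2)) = b^3 + 5*b^2 + 5*sqrt(2)*b^2 + 4*b + 25*sqrt(2)*b + 20*sqrt(2)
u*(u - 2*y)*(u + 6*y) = u^3 + 4*u^2*y - 12*u*y^2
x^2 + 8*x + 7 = (x + 1)*(x + 7)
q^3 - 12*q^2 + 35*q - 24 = (q - 8)*(q - 3)*(q - 1)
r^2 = r^2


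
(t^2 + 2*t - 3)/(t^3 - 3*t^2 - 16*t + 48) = (t^2 + 2*t - 3)/(t^3 - 3*t^2 - 16*t + 48)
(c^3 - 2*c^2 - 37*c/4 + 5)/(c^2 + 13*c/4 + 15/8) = 2*(2*c^2 - 9*c + 4)/(4*c + 3)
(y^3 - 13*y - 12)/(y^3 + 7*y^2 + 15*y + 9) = (y - 4)/(y + 3)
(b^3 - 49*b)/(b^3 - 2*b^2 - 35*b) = (b + 7)/(b + 5)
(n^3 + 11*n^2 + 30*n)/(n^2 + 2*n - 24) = n*(n + 5)/(n - 4)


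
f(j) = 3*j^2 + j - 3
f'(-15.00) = -89.00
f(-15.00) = 657.00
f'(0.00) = 1.00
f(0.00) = -3.00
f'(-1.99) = -10.94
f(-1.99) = 6.89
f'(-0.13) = 0.22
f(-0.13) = -3.08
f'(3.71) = 23.26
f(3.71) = 42.00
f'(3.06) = 19.36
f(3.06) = 28.15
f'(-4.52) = -26.12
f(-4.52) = 53.77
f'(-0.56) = -2.36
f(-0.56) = -2.62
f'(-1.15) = -5.90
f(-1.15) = -0.18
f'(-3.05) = -17.30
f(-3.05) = 21.86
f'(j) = 6*j + 1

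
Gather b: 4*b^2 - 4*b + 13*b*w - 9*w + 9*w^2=4*b^2 + b*(13*w - 4) + 9*w^2 - 9*w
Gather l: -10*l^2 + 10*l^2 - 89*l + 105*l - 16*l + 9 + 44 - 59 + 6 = 0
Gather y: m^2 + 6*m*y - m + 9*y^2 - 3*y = m^2 - m + 9*y^2 + y*(6*m - 3)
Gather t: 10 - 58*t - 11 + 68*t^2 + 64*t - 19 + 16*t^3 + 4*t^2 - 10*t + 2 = 16*t^3 + 72*t^2 - 4*t - 18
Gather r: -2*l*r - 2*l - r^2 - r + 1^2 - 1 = -2*l - r^2 + r*(-2*l - 1)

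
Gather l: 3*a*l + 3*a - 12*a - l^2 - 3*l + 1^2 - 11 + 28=-9*a - l^2 + l*(3*a - 3) + 18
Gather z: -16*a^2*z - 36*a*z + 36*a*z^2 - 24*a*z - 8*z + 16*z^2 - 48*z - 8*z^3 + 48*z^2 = -8*z^3 + z^2*(36*a + 64) + z*(-16*a^2 - 60*a - 56)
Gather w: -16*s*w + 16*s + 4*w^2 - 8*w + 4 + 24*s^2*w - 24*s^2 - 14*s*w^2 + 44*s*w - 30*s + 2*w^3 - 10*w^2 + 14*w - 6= -24*s^2 - 14*s + 2*w^3 + w^2*(-14*s - 6) + w*(24*s^2 + 28*s + 6) - 2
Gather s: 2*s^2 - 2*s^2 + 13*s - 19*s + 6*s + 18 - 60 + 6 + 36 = 0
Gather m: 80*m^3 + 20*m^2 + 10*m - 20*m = 80*m^3 + 20*m^2 - 10*m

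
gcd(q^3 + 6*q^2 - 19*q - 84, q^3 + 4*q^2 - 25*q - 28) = q^2 + 3*q - 28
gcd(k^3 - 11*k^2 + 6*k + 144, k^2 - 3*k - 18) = k^2 - 3*k - 18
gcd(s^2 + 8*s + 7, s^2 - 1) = s + 1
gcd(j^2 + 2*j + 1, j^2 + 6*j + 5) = j + 1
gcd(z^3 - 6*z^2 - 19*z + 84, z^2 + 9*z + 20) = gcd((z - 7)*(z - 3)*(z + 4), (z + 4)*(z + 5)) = z + 4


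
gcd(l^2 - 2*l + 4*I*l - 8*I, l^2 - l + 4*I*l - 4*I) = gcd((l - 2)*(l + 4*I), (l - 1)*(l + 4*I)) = l + 4*I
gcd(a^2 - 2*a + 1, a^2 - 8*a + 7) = a - 1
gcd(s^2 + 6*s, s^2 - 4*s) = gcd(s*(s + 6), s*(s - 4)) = s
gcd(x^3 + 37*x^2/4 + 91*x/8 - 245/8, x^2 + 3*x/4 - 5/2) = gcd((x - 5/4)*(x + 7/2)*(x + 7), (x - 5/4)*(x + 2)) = x - 5/4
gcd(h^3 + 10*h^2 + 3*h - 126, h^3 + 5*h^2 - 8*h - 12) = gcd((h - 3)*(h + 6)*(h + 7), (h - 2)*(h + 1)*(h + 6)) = h + 6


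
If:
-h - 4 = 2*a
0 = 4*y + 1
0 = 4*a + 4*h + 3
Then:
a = -13/4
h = 5/2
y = -1/4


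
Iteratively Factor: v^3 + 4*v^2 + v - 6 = (v + 2)*(v^2 + 2*v - 3) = (v + 2)*(v + 3)*(v - 1)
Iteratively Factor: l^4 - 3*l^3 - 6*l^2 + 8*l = (l - 4)*(l^3 + l^2 - 2*l) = l*(l - 4)*(l^2 + l - 2) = l*(l - 4)*(l - 1)*(l + 2)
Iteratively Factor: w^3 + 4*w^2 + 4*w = (w + 2)*(w^2 + 2*w) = (w + 2)^2*(w)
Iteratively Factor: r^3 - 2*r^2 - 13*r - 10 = (r + 1)*(r^2 - 3*r - 10) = (r + 1)*(r + 2)*(r - 5)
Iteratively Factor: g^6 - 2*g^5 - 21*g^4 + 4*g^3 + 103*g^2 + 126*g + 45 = (g + 1)*(g^5 - 3*g^4 - 18*g^3 + 22*g^2 + 81*g + 45) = (g + 1)^2*(g^4 - 4*g^3 - 14*g^2 + 36*g + 45) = (g - 3)*(g + 1)^2*(g^3 - g^2 - 17*g - 15) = (g - 5)*(g - 3)*(g + 1)^2*(g^2 + 4*g + 3) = (g - 5)*(g - 3)*(g + 1)^2*(g + 3)*(g + 1)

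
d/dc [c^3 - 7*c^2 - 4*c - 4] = 3*c^2 - 14*c - 4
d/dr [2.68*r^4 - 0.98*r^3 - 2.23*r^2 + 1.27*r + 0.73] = 10.72*r^3 - 2.94*r^2 - 4.46*r + 1.27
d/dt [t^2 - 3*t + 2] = 2*t - 3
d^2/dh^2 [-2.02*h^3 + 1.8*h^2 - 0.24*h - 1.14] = 3.6 - 12.12*h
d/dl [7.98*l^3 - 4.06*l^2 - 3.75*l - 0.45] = 23.94*l^2 - 8.12*l - 3.75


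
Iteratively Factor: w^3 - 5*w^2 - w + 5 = (w - 1)*(w^2 - 4*w - 5) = (w - 1)*(w + 1)*(w - 5)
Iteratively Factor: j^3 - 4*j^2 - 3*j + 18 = (j + 2)*(j^2 - 6*j + 9) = (j - 3)*(j + 2)*(j - 3)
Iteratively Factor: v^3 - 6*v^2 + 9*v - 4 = (v - 1)*(v^2 - 5*v + 4) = (v - 1)^2*(v - 4)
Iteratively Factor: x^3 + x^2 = (x)*(x^2 + x) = x^2*(x + 1)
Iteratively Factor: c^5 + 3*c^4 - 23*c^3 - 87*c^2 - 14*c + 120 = (c + 3)*(c^4 - 23*c^2 - 18*c + 40) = (c - 1)*(c + 3)*(c^3 + c^2 - 22*c - 40) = (c - 1)*(c + 3)*(c + 4)*(c^2 - 3*c - 10) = (c - 5)*(c - 1)*(c + 3)*(c + 4)*(c + 2)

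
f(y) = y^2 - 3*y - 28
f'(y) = 2*y - 3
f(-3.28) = -7.40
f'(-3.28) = -9.56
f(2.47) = -29.31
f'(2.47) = 1.94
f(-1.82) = -19.23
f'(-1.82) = -6.64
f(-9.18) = 83.81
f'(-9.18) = -21.36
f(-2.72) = -12.44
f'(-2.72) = -8.44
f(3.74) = -25.23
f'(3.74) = 4.48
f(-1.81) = -19.29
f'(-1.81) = -6.62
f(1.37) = -30.23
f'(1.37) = -0.26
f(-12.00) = 152.00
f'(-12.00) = -27.00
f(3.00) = -28.00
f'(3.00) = 3.00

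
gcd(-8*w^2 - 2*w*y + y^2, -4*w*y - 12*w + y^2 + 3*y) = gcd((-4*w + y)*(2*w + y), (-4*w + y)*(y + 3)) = -4*w + y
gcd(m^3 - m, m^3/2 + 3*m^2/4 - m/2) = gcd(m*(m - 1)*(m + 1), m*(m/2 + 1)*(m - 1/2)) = m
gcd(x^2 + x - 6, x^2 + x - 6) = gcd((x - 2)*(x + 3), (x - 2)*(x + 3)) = x^2 + x - 6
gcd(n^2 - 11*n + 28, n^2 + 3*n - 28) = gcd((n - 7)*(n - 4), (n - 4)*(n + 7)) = n - 4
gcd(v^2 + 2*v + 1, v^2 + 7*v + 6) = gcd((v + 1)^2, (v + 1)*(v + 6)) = v + 1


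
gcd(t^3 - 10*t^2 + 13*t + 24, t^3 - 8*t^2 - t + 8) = t^2 - 7*t - 8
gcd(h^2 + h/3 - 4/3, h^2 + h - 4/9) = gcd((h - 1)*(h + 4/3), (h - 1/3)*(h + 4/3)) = h + 4/3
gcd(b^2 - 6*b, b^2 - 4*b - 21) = 1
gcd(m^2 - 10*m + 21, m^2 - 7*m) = m - 7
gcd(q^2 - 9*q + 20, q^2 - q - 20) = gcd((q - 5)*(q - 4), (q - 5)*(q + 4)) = q - 5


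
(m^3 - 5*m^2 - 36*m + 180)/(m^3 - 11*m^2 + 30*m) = (m + 6)/m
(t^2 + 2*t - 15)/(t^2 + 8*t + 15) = (t - 3)/(t + 3)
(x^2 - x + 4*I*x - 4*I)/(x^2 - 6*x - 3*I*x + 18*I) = (x^2 - x + 4*I*x - 4*I)/(x^2 - 6*x - 3*I*x + 18*I)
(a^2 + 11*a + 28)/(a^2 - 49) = (a + 4)/(a - 7)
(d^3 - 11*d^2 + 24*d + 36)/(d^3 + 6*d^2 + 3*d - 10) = (d^3 - 11*d^2 + 24*d + 36)/(d^3 + 6*d^2 + 3*d - 10)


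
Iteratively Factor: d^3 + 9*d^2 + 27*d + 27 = (d + 3)*(d^2 + 6*d + 9) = (d + 3)^2*(d + 3)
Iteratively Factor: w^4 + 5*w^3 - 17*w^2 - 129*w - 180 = (w + 3)*(w^3 + 2*w^2 - 23*w - 60) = (w - 5)*(w + 3)*(w^2 + 7*w + 12) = (w - 5)*(w + 3)^2*(w + 4)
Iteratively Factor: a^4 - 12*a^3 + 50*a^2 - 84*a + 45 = (a - 5)*(a^3 - 7*a^2 + 15*a - 9) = (a - 5)*(a - 1)*(a^2 - 6*a + 9) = (a - 5)*(a - 3)*(a - 1)*(a - 3)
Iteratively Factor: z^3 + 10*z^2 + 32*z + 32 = (z + 4)*(z^2 + 6*z + 8) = (z + 4)^2*(z + 2)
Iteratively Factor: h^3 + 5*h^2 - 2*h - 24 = (h + 3)*(h^2 + 2*h - 8) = (h + 3)*(h + 4)*(h - 2)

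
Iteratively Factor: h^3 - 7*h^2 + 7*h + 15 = (h - 5)*(h^2 - 2*h - 3) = (h - 5)*(h + 1)*(h - 3)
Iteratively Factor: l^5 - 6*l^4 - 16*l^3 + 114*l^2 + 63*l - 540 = (l + 3)*(l^4 - 9*l^3 + 11*l^2 + 81*l - 180) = (l - 4)*(l + 3)*(l^3 - 5*l^2 - 9*l + 45) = (l - 5)*(l - 4)*(l + 3)*(l^2 - 9) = (l - 5)*(l - 4)*(l - 3)*(l + 3)*(l + 3)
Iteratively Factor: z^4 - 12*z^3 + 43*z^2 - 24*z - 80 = (z - 4)*(z^3 - 8*z^2 + 11*z + 20) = (z - 4)*(z + 1)*(z^2 - 9*z + 20) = (z - 4)^2*(z + 1)*(z - 5)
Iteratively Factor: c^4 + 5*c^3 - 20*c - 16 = (c + 4)*(c^3 + c^2 - 4*c - 4) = (c + 1)*(c + 4)*(c^2 - 4) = (c + 1)*(c + 2)*(c + 4)*(c - 2)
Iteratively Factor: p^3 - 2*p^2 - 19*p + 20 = (p - 1)*(p^2 - p - 20) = (p - 5)*(p - 1)*(p + 4)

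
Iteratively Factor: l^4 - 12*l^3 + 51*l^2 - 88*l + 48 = (l - 4)*(l^3 - 8*l^2 + 19*l - 12) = (l - 4)*(l - 3)*(l^2 - 5*l + 4) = (l - 4)*(l - 3)*(l - 1)*(l - 4)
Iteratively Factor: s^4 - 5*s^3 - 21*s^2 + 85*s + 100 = (s + 4)*(s^3 - 9*s^2 + 15*s + 25) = (s - 5)*(s + 4)*(s^2 - 4*s - 5) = (s - 5)*(s + 1)*(s + 4)*(s - 5)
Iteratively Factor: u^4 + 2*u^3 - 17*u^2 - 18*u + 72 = (u - 3)*(u^3 + 5*u^2 - 2*u - 24) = (u - 3)*(u + 4)*(u^2 + u - 6) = (u - 3)*(u + 3)*(u + 4)*(u - 2)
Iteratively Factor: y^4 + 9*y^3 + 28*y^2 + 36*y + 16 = (y + 2)*(y^3 + 7*y^2 + 14*y + 8) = (y + 2)^2*(y^2 + 5*y + 4) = (y + 2)^2*(y + 4)*(y + 1)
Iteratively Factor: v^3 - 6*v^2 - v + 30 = (v + 2)*(v^2 - 8*v + 15) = (v - 5)*(v + 2)*(v - 3)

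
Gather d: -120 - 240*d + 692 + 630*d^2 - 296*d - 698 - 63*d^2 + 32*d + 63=567*d^2 - 504*d - 63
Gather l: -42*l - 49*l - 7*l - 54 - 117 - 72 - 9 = -98*l - 252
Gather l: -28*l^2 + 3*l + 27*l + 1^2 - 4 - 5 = -28*l^2 + 30*l - 8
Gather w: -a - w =-a - w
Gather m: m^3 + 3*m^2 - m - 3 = m^3 + 3*m^2 - m - 3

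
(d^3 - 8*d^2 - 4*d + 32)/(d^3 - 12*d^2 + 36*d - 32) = (d + 2)/(d - 2)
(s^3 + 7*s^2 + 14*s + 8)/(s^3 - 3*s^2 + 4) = (s^2 + 6*s + 8)/(s^2 - 4*s + 4)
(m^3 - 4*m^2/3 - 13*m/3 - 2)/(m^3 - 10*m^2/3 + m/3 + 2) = (m + 1)/(m - 1)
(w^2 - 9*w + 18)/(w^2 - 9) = (w - 6)/(w + 3)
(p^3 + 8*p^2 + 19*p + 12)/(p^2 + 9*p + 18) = (p^2 + 5*p + 4)/(p + 6)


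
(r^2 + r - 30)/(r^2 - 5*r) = (r + 6)/r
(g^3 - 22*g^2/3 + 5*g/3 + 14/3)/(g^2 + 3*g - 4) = (3*g^2 - 19*g - 14)/(3*(g + 4))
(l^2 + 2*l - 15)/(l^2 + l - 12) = (l + 5)/(l + 4)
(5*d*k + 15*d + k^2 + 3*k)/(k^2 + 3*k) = (5*d + k)/k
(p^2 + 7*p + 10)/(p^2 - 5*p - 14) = (p + 5)/(p - 7)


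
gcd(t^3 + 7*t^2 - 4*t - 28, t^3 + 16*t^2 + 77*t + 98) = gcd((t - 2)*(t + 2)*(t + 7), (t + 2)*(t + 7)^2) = t^2 + 9*t + 14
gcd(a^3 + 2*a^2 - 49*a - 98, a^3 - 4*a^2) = 1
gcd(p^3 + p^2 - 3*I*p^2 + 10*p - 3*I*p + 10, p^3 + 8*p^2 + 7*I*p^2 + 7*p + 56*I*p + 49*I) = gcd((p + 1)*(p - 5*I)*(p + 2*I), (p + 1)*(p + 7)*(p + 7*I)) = p + 1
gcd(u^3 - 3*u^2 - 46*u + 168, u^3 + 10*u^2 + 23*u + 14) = u + 7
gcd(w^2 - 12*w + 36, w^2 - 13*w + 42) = w - 6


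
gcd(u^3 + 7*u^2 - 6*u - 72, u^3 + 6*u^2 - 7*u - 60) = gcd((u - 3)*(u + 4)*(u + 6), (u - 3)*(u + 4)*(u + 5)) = u^2 + u - 12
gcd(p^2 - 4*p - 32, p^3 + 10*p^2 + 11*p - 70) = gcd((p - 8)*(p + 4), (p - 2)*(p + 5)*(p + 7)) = 1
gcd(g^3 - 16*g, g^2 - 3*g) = g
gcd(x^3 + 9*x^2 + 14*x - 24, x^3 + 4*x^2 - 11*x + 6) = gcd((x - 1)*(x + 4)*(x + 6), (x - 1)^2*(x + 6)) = x^2 + 5*x - 6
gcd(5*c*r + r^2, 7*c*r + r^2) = r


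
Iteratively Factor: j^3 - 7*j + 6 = (j - 1)*(j^2 + j - 6) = (j - 2)*(j - 1)*(j + 3)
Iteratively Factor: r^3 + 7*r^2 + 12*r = (r + 4)*(r^2 + 3*r) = (r + 3)*(r + 4)*(r)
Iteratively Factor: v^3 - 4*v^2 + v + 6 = (v + 1)*(v^2 - 5*v + 6) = (v - 2)*(v + 1)*(v - 3)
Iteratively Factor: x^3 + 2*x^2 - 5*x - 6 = (x - 2)*(x^2 + 4*x + 3) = (x - 2)*(x + 1)*(x + 3)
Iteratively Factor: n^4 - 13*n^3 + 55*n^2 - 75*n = (n - 3)*(n^3 - 10*n^2 + 25*n) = (n - 5)*(n - 3)*(n^2 - 5*n) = (n - 5)^2*(n - 3)*(n)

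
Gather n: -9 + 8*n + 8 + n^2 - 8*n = n^2 - 1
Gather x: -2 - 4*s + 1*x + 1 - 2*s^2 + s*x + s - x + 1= -2*s^2 + s*x - 3*s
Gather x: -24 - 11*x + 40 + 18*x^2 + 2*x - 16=18*x^2 - 9*x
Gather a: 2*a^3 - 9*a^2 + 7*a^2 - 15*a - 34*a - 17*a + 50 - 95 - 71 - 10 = 2*a^3 - 2*a^2 - 66*a - 126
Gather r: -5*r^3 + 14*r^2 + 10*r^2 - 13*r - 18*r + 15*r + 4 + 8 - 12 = -5*r^3 + 24*r^2 - 16*r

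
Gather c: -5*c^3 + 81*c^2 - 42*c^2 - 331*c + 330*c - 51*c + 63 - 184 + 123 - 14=-5*c^3 + 39*c^2 - 52*c - 12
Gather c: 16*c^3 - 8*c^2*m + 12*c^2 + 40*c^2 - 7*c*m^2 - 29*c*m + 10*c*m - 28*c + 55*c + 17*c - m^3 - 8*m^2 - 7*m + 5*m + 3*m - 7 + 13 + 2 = 16*c^3 + c^2*(52 - 8*m) + c*(-7*m^2 - 19*m + 44) - m^3 - 8*m^2 + m + 8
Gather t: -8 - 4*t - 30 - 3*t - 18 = -7*t - 56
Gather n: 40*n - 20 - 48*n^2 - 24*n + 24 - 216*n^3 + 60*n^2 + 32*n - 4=-216*n^3 + 12*n^2 + 48*n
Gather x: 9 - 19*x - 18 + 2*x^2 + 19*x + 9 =2*x^2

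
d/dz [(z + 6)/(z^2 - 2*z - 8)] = (z^2 - 2*z - 2*(z - 1)*(z + 6) - 8)/(-z^2 + 2*z + 8)^2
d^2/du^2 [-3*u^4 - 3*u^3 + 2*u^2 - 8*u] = -36*u^2 - 18*u + 4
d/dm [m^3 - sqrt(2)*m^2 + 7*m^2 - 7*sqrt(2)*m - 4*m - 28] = 3*m^2 - 2*sqrt(2)*m + 14*m - 7*sqrt(2) - 4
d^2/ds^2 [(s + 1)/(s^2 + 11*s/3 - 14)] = 6*((s + 1)*(6*s + 11)^2 - (9*s + 14)*(3*s^2 + 11*s - 42))/(3*s^2 + 11*s - 42)^3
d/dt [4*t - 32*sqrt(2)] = 4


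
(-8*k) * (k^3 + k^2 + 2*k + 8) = -8*k^4 - 8*k^3 - 16*k^2 - 64*k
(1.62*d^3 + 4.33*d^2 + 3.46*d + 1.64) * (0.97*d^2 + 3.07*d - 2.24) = 1.5714*d^5 + 9.1735*d^4 + 13.0205*d^3 + 2.5138*d^2 - 2.7156*d - 3.6736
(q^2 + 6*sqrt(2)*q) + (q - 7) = q^2 + q + 6*sqrt(2)*q - 7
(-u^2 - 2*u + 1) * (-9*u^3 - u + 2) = 9*u^5 + 18*u^4 - 8*u^3 - 5*u + 2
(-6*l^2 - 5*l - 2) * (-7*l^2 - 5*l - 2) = 42*l^4 + 65*l^3 + 51*l^2 + 20*l + 4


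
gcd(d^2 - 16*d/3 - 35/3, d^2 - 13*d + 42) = d - 7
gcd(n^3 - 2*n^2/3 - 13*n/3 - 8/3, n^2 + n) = n + 1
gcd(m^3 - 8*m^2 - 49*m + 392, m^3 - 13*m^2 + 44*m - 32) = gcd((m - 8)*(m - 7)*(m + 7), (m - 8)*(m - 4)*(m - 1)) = m - 8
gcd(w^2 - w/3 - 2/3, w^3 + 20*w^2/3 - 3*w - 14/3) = w^2 - w/3 - 2/3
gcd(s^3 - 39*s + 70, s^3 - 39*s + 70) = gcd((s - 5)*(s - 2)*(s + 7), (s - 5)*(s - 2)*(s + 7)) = s^3 - 39*s + 70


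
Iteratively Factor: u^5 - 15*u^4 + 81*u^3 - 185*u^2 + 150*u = (u - 5)*(u^4 - 10*u^3 + 31*u^2 - 30*u) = (u - 5)*(u - 3)*(u^3 - 7*u^2 + 10*u) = u*(u - 5)*(u - 3)*(u^2 - 7*u + 10) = u*(u - 5)*(u - 3)*(u - 2)*(u - 5)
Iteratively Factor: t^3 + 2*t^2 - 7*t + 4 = (t - 1)*(t^2 + 3*t - 4) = (t - 1)^2*(t + 4)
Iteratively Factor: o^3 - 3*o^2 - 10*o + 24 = (o - 2)*(o^2 - o - 12) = (o - 4)*(o - 2)*(o + 3)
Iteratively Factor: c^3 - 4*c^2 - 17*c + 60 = (c - 3)*(c^2 - c - 20) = (c - 3)*(c + 4)*(c - 5)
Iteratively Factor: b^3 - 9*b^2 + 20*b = (b - 4)*(b^2 - 5*b) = (b - 5)*(b - 4)*(b)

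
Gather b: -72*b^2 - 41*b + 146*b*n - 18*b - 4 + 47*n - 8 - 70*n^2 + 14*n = -72*b^2 + b*(146*n - 59) - 70*n^2 + 61*n - 12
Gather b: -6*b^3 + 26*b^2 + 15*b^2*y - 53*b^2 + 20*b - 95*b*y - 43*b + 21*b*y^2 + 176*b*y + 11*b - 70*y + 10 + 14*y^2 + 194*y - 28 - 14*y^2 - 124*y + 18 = -6*b^3 + b^2*(15*y - 27) + b*(21*y^2 + 81*y - 12)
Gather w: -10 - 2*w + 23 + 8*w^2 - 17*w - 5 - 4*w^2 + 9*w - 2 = 4*w^2 - 10*w + 6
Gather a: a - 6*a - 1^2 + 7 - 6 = -5*a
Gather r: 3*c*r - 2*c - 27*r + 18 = -2*c + r*(3*c - 27) + 18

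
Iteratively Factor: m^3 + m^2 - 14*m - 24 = (m - 4)*(m^2 + 5*m + 6) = (m - 4)*(m + 2)*(m + 3)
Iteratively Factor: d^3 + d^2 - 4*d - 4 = (d + 1)*(d^2 - 4) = (d - 2)*(d + 1)*(d + 2)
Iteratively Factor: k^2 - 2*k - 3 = (k + 1)*(k - 3)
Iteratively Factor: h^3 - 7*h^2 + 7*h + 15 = (h - 3)*(h^2 - 4*h - 5) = (h - 5)*(h - 3)*(h + 1)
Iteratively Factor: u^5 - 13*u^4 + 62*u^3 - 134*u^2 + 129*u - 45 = (u - 1)*(u^4 - 12*u^3 + 50*u^2 - 84*u + 45) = (u - 3)*(u - 1)*(u^3 - 9*u^2 + 23*u - 15) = (u - 5)*(u - 3)*(u - 1)*(u^2 - 4*u + 3) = (u - 5)*(u - 3)*(u - 1)^2*(u - 3)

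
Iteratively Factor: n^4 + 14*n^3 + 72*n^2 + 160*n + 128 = (n + 2)*(n^3 + 12*n^2 + 48*n + 64) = (n + 2)*(n + 4)*(n^2 + 8*n + 16) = (n + 2)*(n + 4)^2*(n + 4)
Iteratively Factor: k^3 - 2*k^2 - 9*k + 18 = (k - 3)*(k^2 + k - 6) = (k - 3)*(k + 3)*(k - 2)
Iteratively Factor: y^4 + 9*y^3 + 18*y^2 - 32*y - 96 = (y - 2)*(y^3 + 11*y^2 + 40*y + 48) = (y - 2)*(y + 3)*(y^2 + 8*y + 16) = (y - 2)*(y + 3)*(y + 4)*(y + 4)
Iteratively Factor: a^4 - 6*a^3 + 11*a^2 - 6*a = (a - 3)*(a^3 - 3*a^2 + 2*a) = a*(a - 3)*(a^2 - 3*a + 2) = a*(a - 3)*(a - 2)*(a - 1)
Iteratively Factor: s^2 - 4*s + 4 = (s - 2)*(s - 2)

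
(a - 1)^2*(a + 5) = a^3 + 3*a^2 - 9*a + 5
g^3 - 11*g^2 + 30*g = g*(g - 6)*(g - 5)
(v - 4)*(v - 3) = v^2 - 7*v + 12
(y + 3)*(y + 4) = y^2 + 7*y + 12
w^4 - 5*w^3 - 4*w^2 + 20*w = w*(w - 5)*(w - 2)*(w + 2)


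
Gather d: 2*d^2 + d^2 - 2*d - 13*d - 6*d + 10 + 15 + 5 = 3*d^2 - 21*d + 30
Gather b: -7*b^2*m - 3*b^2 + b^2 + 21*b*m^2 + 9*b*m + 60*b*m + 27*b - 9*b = b^2*(-7*m - 2) + b*(21*m^2 + 69*m + 18)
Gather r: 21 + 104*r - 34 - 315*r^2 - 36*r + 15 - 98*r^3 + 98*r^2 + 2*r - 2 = -98*r^3 - 217*r^2 + 70*r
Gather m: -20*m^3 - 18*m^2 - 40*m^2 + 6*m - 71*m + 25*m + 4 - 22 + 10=-20*m^3 - 58*m^2 - 40*m - 8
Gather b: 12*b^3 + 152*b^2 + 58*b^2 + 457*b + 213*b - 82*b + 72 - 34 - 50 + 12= 12*b^3 + 210*b^2 + 588*b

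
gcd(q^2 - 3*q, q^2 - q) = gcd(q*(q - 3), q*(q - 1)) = q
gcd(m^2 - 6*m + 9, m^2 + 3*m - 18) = m - 3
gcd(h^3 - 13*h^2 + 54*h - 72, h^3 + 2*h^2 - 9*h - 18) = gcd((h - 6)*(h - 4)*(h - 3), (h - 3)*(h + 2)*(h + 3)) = h - 3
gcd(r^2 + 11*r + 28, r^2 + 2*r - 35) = r + 7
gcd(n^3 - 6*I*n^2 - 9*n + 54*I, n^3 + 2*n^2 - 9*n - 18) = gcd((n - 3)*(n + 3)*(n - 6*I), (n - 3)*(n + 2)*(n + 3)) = n^2 - 9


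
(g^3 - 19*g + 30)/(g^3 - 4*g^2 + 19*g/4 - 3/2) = 4*(g^2 + 2*g - 15)/(4*g^2 - 8*g + 3)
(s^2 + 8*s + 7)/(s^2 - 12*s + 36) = (s^2 + 8*s + 7)/(s^2 - 12*s + 36)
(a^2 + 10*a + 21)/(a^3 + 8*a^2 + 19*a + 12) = (a + 7)/(a^2 + 5*a + 4)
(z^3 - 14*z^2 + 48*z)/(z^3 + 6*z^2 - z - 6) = z*(z^2 - 14*z + 48)/(z^3 + 6*z^2 - z - 6)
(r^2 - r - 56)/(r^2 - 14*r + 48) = (r + 7)/(r - 6)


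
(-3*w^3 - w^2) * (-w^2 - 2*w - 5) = 3*w^5 + 7*w^4 + 17*w^3 + 5*w^2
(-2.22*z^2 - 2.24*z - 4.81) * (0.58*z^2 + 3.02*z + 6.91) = -1.2876*z^4 - 8.0036*z^3 - 24.8948*z^2 - 30.0046*z - 33.2371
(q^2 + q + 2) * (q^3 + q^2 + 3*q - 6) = q^5 + 2*q^4 + 6*q^3 - q^2 - 12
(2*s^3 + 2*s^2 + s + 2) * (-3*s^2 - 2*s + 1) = -6*s^5 - 10*s^4 - 5*s^3 - 6*s^2 - 3*s + 2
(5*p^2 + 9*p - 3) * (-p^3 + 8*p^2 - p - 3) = -5*p^5 + 31*p^4 + 70*p^3 - 48*p^2 - 24*p + 9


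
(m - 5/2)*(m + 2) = m^2 - m/2 - 5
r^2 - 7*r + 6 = (r - 6)*(r - 1)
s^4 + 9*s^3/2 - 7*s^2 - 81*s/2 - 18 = (s - 3)*(s + 1/2)*(s + 3)*(s + 4)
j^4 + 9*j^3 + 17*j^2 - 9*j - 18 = (j - 1)*(j + 1)*(j + 3)*(j + 6)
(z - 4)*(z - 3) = z^2 - 7*z + 12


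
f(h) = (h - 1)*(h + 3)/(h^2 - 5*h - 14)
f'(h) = (5 - 2*h)*(h - 1)*(h + 3)/(h^2 - 5*h - 14)^2 + (h - 1)/(h^2 - 5*h - 14) + (h + 3)/(h^2 - 5*h - 14) = (-7*h^2 - 22*h - 43)/(h^4 - 10*h^3 - 3*h^2 + 140*h + 196)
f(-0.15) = 0.25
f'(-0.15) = -0.23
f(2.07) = -0.27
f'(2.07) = -0.29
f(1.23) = -0.05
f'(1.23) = -0.23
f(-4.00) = 0.23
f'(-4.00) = -0.14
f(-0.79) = 0.42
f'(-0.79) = -0.34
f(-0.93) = 0.47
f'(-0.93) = -0.40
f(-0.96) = 0.48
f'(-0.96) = -0.41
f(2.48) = -0.40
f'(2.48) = -0.34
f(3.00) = -0.60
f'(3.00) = -0.43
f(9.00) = 4.36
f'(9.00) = -1.67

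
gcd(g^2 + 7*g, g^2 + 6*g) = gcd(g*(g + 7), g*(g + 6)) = g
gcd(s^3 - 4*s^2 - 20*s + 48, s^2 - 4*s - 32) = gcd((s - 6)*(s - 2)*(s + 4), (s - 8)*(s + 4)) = s + 4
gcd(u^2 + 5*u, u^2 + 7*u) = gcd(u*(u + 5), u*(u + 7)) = u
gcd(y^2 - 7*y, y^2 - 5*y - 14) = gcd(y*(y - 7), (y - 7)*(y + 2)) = y - 7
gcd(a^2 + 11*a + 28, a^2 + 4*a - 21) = a + 7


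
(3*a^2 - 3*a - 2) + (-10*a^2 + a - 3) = -7*a^2 - 2*a - 5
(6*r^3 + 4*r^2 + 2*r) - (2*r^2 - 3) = 6*r^3 + 2*r^2 + 2*r + 3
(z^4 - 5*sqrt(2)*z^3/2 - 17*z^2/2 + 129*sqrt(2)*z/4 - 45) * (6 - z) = -z^5 + 5*sqrt(2)*z^4/2 + 6*z^4 - 15*sqrt(2)*z^3 + 17*z^3/2 - 51*z^2 - 129*sqrt(2)*z^2/4 + 45*z + 387*sqrt(2)*z/2 - 270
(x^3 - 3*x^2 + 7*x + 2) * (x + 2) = x^4 - x^3 + x^2 + 16*x + 4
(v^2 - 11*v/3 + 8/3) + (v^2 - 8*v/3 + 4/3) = 2*v^2 - 19*v/3 + 4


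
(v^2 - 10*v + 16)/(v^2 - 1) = (v^2 - 10*v + 16)/(v^2 - 1)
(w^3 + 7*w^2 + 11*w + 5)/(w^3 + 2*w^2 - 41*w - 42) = (w^2 + 6*w + 5)/(w^2 + w - 42)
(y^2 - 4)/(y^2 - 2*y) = (y + 2)/y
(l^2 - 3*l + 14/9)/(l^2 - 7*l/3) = (l - 2/3)/l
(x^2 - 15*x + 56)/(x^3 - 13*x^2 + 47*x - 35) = (x - 8)/(x^2 - 6*x + 5)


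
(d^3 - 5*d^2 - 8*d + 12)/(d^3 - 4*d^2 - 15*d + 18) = (d + 2)/(d + 3)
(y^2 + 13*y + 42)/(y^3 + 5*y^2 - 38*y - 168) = (y + 6)/(y^2 - 2*y - 24)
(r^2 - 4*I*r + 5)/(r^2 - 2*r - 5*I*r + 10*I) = (r + I)/(r - 2)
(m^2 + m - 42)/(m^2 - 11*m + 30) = (m + 7)/(m - 5)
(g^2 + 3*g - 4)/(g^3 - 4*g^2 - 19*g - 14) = (-g^2 - 3*g + 4)/(-g^3 + 4*g^2 + 19*g + 14)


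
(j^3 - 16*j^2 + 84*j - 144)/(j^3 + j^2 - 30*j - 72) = (j^2 - 10*j + 24)/(j^2 + 7*j + 12)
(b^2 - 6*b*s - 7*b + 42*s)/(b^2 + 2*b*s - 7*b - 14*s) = (b - 6*s)/(b + 2*s)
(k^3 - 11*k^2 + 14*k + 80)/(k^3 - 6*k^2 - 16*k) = (k - 5)/k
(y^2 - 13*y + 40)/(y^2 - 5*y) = (y - 8)/y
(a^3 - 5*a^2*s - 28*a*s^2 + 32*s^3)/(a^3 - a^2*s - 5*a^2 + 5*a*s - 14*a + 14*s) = (a^2 - 4*a*s - 32*s^2)/(a^2 - 5*a - 14)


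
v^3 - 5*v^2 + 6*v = v*(v - 3)*(v - 2)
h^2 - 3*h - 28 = (h - 7)*(h + 4)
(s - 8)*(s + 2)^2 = s^3 - 4*s^2 - 28*s - 32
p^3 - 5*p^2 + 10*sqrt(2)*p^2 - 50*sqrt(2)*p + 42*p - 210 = (p - 5)*(p + 3*sqrt(2))*(p + 7*sqrt(2))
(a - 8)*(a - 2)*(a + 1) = a^3 - 9*a^2 + 6*a + 16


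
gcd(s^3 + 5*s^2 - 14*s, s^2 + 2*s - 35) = s + 7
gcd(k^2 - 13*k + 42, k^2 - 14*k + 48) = k - 6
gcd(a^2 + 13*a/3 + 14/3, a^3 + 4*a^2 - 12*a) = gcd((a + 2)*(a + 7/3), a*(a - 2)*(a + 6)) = 1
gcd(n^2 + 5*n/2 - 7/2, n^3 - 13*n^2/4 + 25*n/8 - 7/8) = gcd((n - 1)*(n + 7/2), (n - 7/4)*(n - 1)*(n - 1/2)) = n - 1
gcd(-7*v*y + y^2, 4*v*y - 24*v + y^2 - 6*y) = 1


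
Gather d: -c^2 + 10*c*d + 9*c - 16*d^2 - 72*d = -c^2 + 9*c - 16*d^2 + d*(10*c - 72)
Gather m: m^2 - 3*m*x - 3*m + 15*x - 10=m^2 + m*(-3*x - 3) + 15*x - 10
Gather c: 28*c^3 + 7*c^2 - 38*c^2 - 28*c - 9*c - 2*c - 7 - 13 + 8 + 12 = 28*c^3 - 31*c^2 - 39*c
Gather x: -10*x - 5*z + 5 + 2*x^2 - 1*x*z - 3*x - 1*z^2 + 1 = 2*x^2 + x*(-z - 13) - z^2 - 5*z + 6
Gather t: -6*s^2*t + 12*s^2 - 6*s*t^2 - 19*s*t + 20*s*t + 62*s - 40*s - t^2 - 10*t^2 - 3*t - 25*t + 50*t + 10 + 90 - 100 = 12*s^2 + 22*s + t^2*(-6*s - 11) + t*(-6*s^2 + s + 22)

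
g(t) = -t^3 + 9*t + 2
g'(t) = 9 - 3*t^2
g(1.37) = 11.76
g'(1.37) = 3.37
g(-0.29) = -0.59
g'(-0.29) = 8.75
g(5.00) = -78.00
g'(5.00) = -66.00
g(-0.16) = 0.56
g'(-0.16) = 8.92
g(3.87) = -21.13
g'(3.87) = -35.93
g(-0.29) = -0.59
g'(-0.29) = 8.75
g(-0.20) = 0.21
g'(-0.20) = 8.88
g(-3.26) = 7.31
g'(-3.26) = -22.88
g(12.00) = -1618.00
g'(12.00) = -423.00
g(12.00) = -1618.00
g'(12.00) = -423.00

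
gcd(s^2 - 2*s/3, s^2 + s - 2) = 1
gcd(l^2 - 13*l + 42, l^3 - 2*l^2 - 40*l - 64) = 1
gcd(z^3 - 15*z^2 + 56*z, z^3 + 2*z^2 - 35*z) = z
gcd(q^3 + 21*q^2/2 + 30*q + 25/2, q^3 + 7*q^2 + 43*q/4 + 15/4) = q^2 + 11*q/2 + 5/2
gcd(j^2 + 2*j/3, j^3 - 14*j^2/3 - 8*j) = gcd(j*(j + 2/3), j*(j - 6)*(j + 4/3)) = j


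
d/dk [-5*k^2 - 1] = -10*k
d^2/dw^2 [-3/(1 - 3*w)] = 54/(3*w - 1)^3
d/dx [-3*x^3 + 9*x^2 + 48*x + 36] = -9*x^2 + 18*x + 48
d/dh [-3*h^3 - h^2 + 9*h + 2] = -9*h^2 - 2*h + 9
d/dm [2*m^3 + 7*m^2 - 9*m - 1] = 6*m^2 + 14*m - 9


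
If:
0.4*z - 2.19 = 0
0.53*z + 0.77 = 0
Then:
No Solution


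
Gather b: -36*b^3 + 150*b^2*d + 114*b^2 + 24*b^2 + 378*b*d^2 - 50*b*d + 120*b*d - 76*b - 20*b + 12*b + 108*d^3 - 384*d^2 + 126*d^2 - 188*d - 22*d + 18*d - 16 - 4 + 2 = -36*b^3 + b^2*(150*d + 138) + b*(378*d^2 + 70*d - 84) + 108*d^3 - 258*d^2 - 192*d - 18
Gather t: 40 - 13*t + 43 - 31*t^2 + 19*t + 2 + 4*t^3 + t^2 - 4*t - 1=4*t^3 - 30*t^2 + 2*t + 84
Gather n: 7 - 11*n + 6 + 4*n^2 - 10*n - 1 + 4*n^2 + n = 8*n^2 - 20*n + 12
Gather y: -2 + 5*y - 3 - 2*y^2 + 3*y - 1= -2*y^2 + 8*y - 6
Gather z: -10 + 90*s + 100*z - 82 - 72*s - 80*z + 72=18*s + 20*z - 20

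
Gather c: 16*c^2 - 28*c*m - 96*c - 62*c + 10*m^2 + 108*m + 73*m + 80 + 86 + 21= 16*c^2 + c*(-28*m - 158) + 10*m^2 + 181*m + 187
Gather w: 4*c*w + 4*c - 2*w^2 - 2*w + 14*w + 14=4*c - 2*w^2 + w*(4*c + 12) + 14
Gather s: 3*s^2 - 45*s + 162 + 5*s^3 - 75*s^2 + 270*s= 5*s^3 - 72*s^2 + 225*s + 162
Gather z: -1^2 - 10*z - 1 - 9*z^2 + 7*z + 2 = -9*z^2 - 3*z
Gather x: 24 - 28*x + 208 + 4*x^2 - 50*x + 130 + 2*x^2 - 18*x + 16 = 6*x^2 - 96*x + 378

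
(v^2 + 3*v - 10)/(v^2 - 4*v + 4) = (v + 5)/(v - 2)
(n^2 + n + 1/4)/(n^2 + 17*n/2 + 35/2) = (4*n^2 + 4*n + 1)/(2*(2*n^2 + 17*n + 35))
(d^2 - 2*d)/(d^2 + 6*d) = (d - 2)/(d + 6)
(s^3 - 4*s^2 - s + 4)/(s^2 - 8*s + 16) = (s^2 - 1)/(s - 4)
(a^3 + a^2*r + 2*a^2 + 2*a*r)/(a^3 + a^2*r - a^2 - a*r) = (a + 2)/(a - 1)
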